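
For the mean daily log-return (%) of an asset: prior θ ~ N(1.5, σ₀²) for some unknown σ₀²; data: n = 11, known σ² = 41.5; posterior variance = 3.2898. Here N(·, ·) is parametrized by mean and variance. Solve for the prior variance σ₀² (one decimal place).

σ₀² = 25.7

For the Normal–Normal model with known σ², precisions add: τ_n = τ₀ + n/σ².
So 1/σ₀² = 1/3.2898 − 11/41.5 = 0.303970 − 0.265060 = 0.038910.
Hence σ₀² = 1/0.038910 ≈ 25.7.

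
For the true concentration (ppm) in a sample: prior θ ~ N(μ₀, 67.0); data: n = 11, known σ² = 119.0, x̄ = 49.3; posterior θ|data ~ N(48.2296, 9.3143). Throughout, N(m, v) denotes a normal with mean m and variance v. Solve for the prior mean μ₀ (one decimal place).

The posterior mean is a precision-weighted average: μ_n = (τ₀μ₀ + τ_data·x̄)/(τ₀+τ_data), with τ₀=1/σ₀² and τ_data=n/σ².
Here τ₀ = 1/67.0 = 0.014925 and τ_data = 11/119.0 = 0.092437, so τ_n = 0.107362.
Rearranging for μ₀: μ₀ = (μ_n·τ_n − τ_data·x̄)/τ₀ = (48.2296·0.107362 − 0.092437·49.3) / 0.014925 = 0.620882/0.014925 ≈ 41.6.

μ₀ = 41.6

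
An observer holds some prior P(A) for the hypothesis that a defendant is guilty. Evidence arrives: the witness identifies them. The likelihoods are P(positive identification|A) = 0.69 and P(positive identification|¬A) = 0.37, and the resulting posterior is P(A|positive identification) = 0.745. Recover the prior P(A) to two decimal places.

P(A) = 0.61

In odds form, posterior odds = prior odds × likelihood ratio, so prior odds = posterior odds ÷ LR.
Posterior odds = 0.745/(1−0.745) = 2.9216. LR = 0.69/0.37 = 1.8649.
Prior odds = 2.9216/1.8649 = 1.5666, so P(A) = 1.5666/(1+1.5666) ≈ 0.61.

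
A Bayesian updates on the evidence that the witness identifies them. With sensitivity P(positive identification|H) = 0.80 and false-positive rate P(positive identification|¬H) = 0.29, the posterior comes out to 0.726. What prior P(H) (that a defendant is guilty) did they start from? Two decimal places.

P(H) = 0.49

Bayes' rule in odds form gives O(H|E) = O(H)·[P(E|H)/P(E|¬H)], hence O(H) = O(H|E)/LR.
Posterior odds = 0.726/(1−0.726) = 2.6496. LR = 0.80/0.29 = 2.7586.
Prior odds = 2.6496/2.7586 = 0.9605, so P(H) = 0.9605/(1+0.9605) ≈ 0.49.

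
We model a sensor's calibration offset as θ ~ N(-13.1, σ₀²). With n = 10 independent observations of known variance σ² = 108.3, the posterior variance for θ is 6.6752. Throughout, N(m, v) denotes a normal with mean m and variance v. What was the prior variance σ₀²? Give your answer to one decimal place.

Posterior precision equals prior precision plus data precision: 1/σ_n² = 1/σ₀² + n/σ².
So 1/σ₀² = 1/6.6752 − 10/108.3 = 0.149808 − 0.092336 = 0.057472.
Hence σ₀² = 1/0.057472 ≈ 17.4.

σ₀² = 17.4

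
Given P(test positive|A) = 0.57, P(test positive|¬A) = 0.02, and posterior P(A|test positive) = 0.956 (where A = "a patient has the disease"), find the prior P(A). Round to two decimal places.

P(A) = 0.43

In odds form, posterior odds = prior odds × likelihood ratio, so prior odds = posterior odds ÷ LR.
Posterior odds = 0.956/(1−0.956) = 21.7273. LR = 0.57/0.02 = 28.5000.
Prior odds = 21.7273/28.5000 = 0.7624, so P(A) = 0.7624/(1+0.7624) ≈ 0.43.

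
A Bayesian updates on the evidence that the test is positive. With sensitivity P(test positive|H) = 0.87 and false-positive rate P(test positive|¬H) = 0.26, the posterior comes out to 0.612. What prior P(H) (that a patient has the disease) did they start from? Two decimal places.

In odds form, posterior odds = prior odds × likelihood ratio, so prior odds = posterior odds ÷ LR.
Posterior odds = 0.612/(1−0.612) = 1.5773. LR = 0.87/0.26 = 3.3462.
Prior odds = 1.5773/3.3462 = 0.4714, so P(H) = 0.4714/(1+0.4714) ≈ 0.32.

P(H) = 0.32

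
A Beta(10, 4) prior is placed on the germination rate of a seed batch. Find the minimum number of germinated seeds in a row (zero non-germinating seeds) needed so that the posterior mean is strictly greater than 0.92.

k = 37

After k germinated seeds and 0 non-germinating seeds the posterior is Beta(10+k, 4), with mean (10+k)/(10+4+k).
Set (10+k)/(14+k) > 0.92 and solve: k > (0.92·14 − 10)/(1 − 0.92) = 36.000.
The smallest integer exceeding 36.000 is 37, and checking k=37: (47)/(51) = 0.9216 > 0.92.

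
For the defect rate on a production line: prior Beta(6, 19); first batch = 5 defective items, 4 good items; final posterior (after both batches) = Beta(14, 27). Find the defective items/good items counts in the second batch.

Sequential conjugate updates are equivalent to a single update on the pooled data, so total successes = posterior α − prior α and total failures = posterior β − prior β.
Total across both batches: 14−6=8 defective items, 27−19=8 good items.
Subtract the first batch: 8−5=3 defective items and 8−4=4 good items.

3 defective items and 4 good items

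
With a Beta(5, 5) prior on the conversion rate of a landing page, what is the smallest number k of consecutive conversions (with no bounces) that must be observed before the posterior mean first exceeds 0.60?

k = 3

After k conversions and 0 bounces the posterior is Beta(5+k, 5), with mean (5+k)/(5+5+k).
Set (5+k)/(10+k) > 0.60 and solve: k > (0.60·10 − 5)/(1 − 0.60) = 2.500.
The smallest integer exceeding 2.500 is 3.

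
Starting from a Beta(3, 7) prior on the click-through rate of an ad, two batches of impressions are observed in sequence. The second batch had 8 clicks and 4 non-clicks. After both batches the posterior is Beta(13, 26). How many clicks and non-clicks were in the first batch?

2 clicks and 15 non-clicks

Because Beta–binomial updating is additive in the counts, the combined data contributed (α_post−α_prior, β_post−β_prior) successes and failures.
Total across both batches: 13−3=10 clicks, 26−7=19 non-clicks.
Subtract the second batch: 10−8=2 clicks and 19−4=15 non-clicks.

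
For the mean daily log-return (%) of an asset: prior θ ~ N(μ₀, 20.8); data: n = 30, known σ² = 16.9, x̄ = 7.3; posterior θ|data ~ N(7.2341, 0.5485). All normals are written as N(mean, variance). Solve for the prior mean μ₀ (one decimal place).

μ₀ = 4.8

With known observation variance, the Normal–Normal posterior has precision τ_n = τ₀ + n/σ² and mean μ_n = (τ₀μ₀ + (n/σ²)x̄)/τ_n.
Here τ₀ = 1/20.8 = 0.048077 and τ_data = 30/16.9 = 1.775148, so τ_n = 1.823225.
Rearranging for μ₀: μ₀ = (μ_n·τ_n − τ_data·x̄)/τ₀ = (7.2341·1.823225 − 1.775148·7.3) / 0.048077 = 0.230812/0.048077 ≈ 4.8.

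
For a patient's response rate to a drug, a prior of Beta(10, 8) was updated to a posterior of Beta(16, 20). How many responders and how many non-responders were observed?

6 responders and 12 non-responders

Under Beta–binomial conjugacy the posterior parameters are (α+s, β+f).
So s = 16 − 10 = 6 and f = 20 − 8 = 12.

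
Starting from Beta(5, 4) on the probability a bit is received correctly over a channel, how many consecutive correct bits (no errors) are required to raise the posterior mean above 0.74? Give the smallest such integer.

After k correct bits and 0 errors the posterior is Beta(5+k, 4), with mean (5+k)/(5+4+k).
Set (5+k)/(9+k) > 0.74 and solve: k > (0.74·9 − 5)/(1 − 0.74) = 6.385.
The smallest integer exceeding 6.385 is 7, and checking k=7: (12)/(16) = 0.7500 > 0.74.

k = 7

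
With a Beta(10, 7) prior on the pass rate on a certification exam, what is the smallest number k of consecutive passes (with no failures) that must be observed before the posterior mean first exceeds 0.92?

k = 71

After k passes and 0 failures the posterior is Beta(10+k, 7), with mean (10+k)/(10+7+k).
Set (10+k)/(17+k) > 0.92 and solve: k > (0.92·17 − 10)/(1 − 0.92) = 70.500.
The smallest integer exceeding 70.500 is 71.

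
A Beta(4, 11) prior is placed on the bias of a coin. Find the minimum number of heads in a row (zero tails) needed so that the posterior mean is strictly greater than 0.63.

k = 15

After k heads and 0 tails the posterior is Beta(4+k, 11), with mean (4+k)/(4+11+k).
Set (4+k)/(15+k) > 0.63 and solve: k > (0.63·15 − 4)/(1 − 0.63) = 14.730.
The smallest integer exceeding 14.730 is 15.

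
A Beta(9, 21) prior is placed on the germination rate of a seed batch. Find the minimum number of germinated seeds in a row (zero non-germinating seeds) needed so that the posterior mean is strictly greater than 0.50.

k = 13

After k germinated seeds and 0 non-germinating seeds the posterior is Beta(9+k, 21), with mean (9+k)/(9+21+k).
Set (9+k)/(30+k) > 0.50 and solve: k > (0.50·30 − 9)/(1 − 0.50) = 12.000.
The smallest integer exceeding 12.000 is 13.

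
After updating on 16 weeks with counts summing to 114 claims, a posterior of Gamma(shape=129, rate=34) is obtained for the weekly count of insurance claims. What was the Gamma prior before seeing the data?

Gamma–Poisson conjugacy: posterior shape = α + Σxᵢ, posterior rate = β + n.
So α = 129 − 114 = 15 and β = 34 − 16 = 18.

Gamma(shape=15, rate=18)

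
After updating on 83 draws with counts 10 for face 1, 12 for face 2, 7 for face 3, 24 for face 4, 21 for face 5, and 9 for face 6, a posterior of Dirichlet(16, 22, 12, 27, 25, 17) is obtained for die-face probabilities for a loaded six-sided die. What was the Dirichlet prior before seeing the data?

Dirichlet(6, 10, 5, 3, 4, 8)

For a Dirichlet(α) prior with multinomial counts c, the posterior is Dirichlet(α + c) componentwise.
Subtract each count from the matching posterior parameter: 16−10=6, 22−12=10, 12−7=5, 27−24=3, 25−21=4, 17−9=8.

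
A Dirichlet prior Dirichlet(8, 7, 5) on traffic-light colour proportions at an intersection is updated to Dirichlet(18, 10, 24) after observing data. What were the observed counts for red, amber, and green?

counts (10, 3, 19)

For a Dirichlet(α) prior with multinomial counts c, the posterior is Dirichlet(α + c) componentwise.
Counts are posterior − prior componentwise: 18−8=10, 10−7=3, 24−5=19.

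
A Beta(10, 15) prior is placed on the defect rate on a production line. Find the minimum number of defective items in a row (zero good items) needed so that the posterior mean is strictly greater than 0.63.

After k defective items and 0 good items the posterior is Beta(10+k, 15), with mean (10+k)/(10+15+k).
Set (10+k)/(25+k) > 0.63 and solve: k > (0.63·25 − 10)/(1 − 0.63) = 15.541.
The smallest integer exceeding 15.541 is 16, and checking k=16: (26)/(41) = 0.6341 > 0.63.

k = 16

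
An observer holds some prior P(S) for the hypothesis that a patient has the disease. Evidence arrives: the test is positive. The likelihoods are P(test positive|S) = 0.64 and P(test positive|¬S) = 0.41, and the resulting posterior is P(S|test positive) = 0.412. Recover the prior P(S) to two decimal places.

P(S) = 0.31

Bayes' rule in odds form gives O(S|E) = O(S)·[P(E|S)/P(E|¬S)], hence O(S) = O(S|E)/LR.
Posterior odds = 0.412/(1−0.412) = 0.7007. LR = 0.64/0.41 = 1.5610.
Prior odds = 0.7007/1.5610 = 0.4489, so P(S) = 0.4489/(1+0.4489) ≈ 0.31.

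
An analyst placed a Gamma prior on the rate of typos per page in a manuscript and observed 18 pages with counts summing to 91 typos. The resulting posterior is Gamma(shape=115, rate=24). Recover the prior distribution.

A Gamma(α, β) prior (rate parametrization) on a Poisson rate with n observations summing to S gives posterior Gamma(α+S, β+n).
So α = 115 − 91 = 24 and β = 24 − 18 = 6.

Gamma(shape=24, rate=6)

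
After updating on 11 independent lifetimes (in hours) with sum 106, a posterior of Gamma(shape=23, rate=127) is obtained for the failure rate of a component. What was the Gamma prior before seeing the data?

For an exponential likelihood with a Gamma(α, β) prior on the rate, n observations with total T give posterior Gamma(α+n, β+T).
So α = 23 − 11 = 12 and β = 127 − 106 = 21.

Gamma(shape=12, rate=21)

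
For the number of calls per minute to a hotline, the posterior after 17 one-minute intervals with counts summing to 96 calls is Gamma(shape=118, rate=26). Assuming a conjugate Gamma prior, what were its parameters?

A Gamma(α, β) prior (rate parametrization) on a Poisson rate with n observations summing to S gives posterior Gamma(α+S, β+n).
So α = 118 − 96 = 22 and β = 26 − 17 = 9.

Gamma(shape=22, rate=9)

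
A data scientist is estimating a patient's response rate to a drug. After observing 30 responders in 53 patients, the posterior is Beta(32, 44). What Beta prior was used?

Beta(2, 21)

Beta is conjugate to the binomial likelihood: posterior = Beta(a+s, b+f).
So a = 32 − 30 = 2 and b = 44 − 23 = 21.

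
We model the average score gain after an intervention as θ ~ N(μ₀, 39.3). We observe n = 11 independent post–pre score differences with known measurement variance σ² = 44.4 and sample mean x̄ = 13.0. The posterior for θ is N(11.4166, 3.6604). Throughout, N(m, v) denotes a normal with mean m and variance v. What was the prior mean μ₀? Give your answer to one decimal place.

With known observation variance, the Normal–Normal posterior has precision τ_n = τ₀ + n/σ² and mean μ_n = (τ₀μ₀ + (n/σ²)x̄)/τ_n.
Here τ₀ = 1/39.3 = 0.025445 and τ_data = 11/44.4 = 0.247748, so τ_n = 0.273193.
Rearranging for μ₀: μ₀ = (μ_n·τ_n − τ_data·x̄)/τ₀ = (11.4166·0.273193 − 0.247748·13.0) / 0.025445 = -0.101789/0.025445 ≈ -4.0.

μ₀ = -4.0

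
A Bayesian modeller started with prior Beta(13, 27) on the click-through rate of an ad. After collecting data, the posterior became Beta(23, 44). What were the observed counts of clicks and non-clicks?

Under Beta–binomial conjugacy the posterior parameters are (a+s, b+f).
So s = 23 − 13 = 10 and f = 44 − 27 = 17.

10 clicks and 17 non-clicks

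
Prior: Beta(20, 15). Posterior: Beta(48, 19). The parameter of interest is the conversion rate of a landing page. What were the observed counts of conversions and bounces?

Beta is conjugate to the binomial likelihood: posterior = Beta(α+s, β+f).
Match parameters: s=48−20=28, f=19−15=4.

28 conversions and 4 bounces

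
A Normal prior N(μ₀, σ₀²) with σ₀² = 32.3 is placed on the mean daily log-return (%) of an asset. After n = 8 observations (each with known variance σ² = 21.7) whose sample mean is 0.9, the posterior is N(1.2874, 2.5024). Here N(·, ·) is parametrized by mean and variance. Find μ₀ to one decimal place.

μ₀ = 5.9

With known observation variance, the Normal–Normal posterior has precision τ_n = τ₀ + n/σ² and mean μ_n = (τ₀μ₀ + (n/σ²)x̄)/τ_n.
Here τ₀ = 1/32.3 = 0.030960 and τ_data = 8/21.7 = 0.368664, so τ_n = 0.399624.
Rearranging for μ₀: μ₀ = (μ_n·τ_n − τ_data·x̄)/τ₀ = (1.2874·0.399624 − 0.368664·0.9) / 0.030960 = 0.182678/0.030960 ≈ 5.9.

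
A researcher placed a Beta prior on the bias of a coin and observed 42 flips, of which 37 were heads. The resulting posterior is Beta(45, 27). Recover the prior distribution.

Under Beta–binomial conjugacy the posterior parameters are (α+s, β+f).
So α = 45 − 37 = 8 and β = 27 − 5 = 22.

Beta(8, 22)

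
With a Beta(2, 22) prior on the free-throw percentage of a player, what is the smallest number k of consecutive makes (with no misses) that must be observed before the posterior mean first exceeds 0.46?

k = 17

After k makes and 0 misses the posterior is Beta(2+k, 22), with mean (2+k)/(2+22+k).
Set (2+k)/(24+k) > 0.46 and solve: k > (0.46·24 − 2)/(1 − 0.46) = 16.741.
The smallest integer exceeding 16.741 is 17.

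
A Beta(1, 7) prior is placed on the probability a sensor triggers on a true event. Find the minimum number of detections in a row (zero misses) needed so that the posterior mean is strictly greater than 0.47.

k = 6

After k detections and 0 misses the posterior is Beta(1+k, 7), with mean (1+k)/(1+7+k).
Set (1+k)/(8+k) > 0.47 and solve: k > (0.47·8 − 1)/(1 − 0.47) = 5.208.
The smallest integer exceeding 5.208 is 6.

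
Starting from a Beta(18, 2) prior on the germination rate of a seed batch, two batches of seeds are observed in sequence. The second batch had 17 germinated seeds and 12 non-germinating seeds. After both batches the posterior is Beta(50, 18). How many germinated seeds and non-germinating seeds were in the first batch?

Because Beta–binomial updating is additive in the counts, the combined data contributed (α_post−α_prior, β_post−β_prior) successes and failures.
Total across both batches: 50−18=32 germinated seeds, 18−2=16 non-germinating seeds.
Subtract the second batch: 32−17=15 germinated seeds and 16−12=4 non-germinating seeds.

15 germinated seeds and 4 non-germinating seeds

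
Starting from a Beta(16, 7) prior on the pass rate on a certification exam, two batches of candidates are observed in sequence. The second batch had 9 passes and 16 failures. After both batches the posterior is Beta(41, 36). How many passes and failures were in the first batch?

16 passes and 13 failures

Because Beta–binomial updating is additive in the counts, the combined data contributed (α_post−α_prior, β_post−β_prior) successes and failures.
Total across both batches: 41−16=25 passes, 36−7=29 failures.
Subtract the second batch: 25−9=16 passes and 29−16=13 failures.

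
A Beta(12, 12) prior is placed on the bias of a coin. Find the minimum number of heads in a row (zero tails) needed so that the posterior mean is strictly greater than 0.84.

k = 52

After k heads and 0 tails the posterior is Beta(12+k, 12), with mean (12+k)/(12+12+k).
Set (12+k)/(24+k) > 0.84 and solve: k > (0.84·24 − 12)/(1 − 0.84) = 51.000.
The smallest integer exceeding 51.000 is 52, and checking k=52: (64)/(76) = 0.8421 > 0.84.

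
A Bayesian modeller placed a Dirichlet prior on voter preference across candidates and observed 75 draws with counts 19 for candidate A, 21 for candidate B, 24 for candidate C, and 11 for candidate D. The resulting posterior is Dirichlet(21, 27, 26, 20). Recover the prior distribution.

For a Dirichlet(α) prior with multinomial counts c, the posterior is Dirichlet(α + c) componentwise.
Subtract each count from the matching posterior parameter: 21−19=2, 27−21=6, 26−24=2, 20−11=9.

Dirichlet(2, 6, 2, 9)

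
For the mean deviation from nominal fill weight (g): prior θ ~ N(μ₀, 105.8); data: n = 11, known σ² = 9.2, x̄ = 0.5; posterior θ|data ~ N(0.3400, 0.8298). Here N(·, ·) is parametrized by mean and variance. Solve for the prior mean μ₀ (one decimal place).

μ₀ = -19.9

With known observation variance, the Normal–Normal posterior has precision τ_n = τ₀ + n/σ² and mean μ_n = (τ₀μ₀ + (n/σ²)x̄)/τ_n.
Here τ₀ = 1/105.8 = 0.009452 and τ_data = 11/9.2 = 1.195652, so τ_n = 1.205104.
Rearranging for μ₀: μ₀ = (μ_n·τ_n − τ_data·x̄)/τ₀ = (0.3400·1.205104 − 1.195652·0.5) / 0.009452 = -0.188091/0.009452 ≈ -19.9.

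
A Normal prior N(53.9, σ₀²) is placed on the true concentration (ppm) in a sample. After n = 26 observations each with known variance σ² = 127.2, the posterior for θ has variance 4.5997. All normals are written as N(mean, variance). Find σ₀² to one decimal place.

For the Normal–Normal model with known σ², precisions add: τ_n = τ₀ + n/σ².
So 1/σ₀² = 1/4.5997 − 26/127.2 = 0.217405 − 0.204403 = 0.013002.
Hence σ₀² = 1/0.013002 ≈ 76.9.

σ₀² = 76.9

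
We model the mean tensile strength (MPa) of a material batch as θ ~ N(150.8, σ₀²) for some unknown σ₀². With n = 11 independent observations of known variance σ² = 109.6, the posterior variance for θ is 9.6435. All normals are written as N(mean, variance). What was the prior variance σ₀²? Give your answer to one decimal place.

σ₀² = 300.1

For the Normal–Normal model with known σ², precisions add: τ_n = τ₀ + n/σ².
So 1/σ₀² = 1/9.6435 − 11/109.6 = 0.103697 − 0.100365 = 0.003332.
Hence σ₀² = 1/0.003332 ≈ 300.1.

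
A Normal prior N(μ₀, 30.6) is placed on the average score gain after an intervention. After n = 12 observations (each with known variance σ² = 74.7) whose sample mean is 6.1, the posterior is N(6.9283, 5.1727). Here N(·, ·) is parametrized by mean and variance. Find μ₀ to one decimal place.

μ₀ = 11.0

With known observation variance, the Normal–Normal posterior has precision τ_n = τ₀ + n/σ² and mean μ_n = (τ₀μ₀ + (n/σ²)x̄)/τ_n.
Here τ₀ = 1/30.6 = 0.032680 and τ_data = 12/74.7 = 0.160643, so τ_n = 0.193323.
Rearranging for μ₀: μ₀ = (μ_n·τ_n − τ_data·x̄)/τ₀ = (6.9283·0.193323 − 0.160643·6.1) / 0.032680 = 0.359477/0.032680 ≈ 11.0.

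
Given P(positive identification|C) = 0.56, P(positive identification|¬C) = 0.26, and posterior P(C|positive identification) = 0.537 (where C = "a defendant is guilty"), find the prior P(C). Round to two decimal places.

In odds form, posterior odds = prior odds × likelihood ratio, so prior odds = posterior odds ÷ LR.
Posterior odds = 0.537/(1−0.537) = 1.1598. LR = 0.56/0.26 = 2.1538.
Prior odds = 1.1598/2.1538 = 0.5385, so P(C) = 0.5385/(1+0.5385) ≈ 0.35.

P(C) = 0.35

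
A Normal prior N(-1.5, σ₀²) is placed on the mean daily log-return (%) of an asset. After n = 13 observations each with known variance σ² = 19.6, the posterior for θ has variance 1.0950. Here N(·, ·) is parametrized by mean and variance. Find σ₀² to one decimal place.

σ₀² = 4.0

Posterior precision equals prior precision plus data precision: 1/σ_n² = 1/σ₀² + n/σ².
So 1/σ₀² = 1/1.0950 − 13/19.6 = 0.913242 − 0.663265 = 0.249977.
Hence σ₀² = 1/0.249977 ≈ 4.0.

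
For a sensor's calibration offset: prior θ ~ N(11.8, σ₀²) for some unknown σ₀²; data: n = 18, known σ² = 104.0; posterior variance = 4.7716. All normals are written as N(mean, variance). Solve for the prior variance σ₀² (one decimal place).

σ₀² = 27.4

Posterior precision equals prior precision plus data precision: 1/σ_n² = 1/σ₀² + n/σ².
So 1/σ₀² = 1/4.7716 − 18/104.0 = 0.209573 − 0.173077 = 0.036496.
Hence σ₀² = 1/0.036496 ≈ 27.4.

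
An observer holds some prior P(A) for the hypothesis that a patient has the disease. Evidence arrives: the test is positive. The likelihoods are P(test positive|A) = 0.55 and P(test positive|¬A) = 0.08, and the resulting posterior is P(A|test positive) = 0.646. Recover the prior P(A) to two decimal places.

P(A) = 0.21

Bayes' rule in odds form gives O(A|E) = O(A)·[P(E|A)/P(E|¬A)], hence O(A) = O(A|E)/LR.
Posterior odds = 0.646/(1−0.646) = 1.8249. LR = 0.55/0.08 = 6.8750.
Prior odds = 1.8249/6.8750 = 0.2654, so P(A) = 0.2654/(1+0.2654) ≈ 0.21.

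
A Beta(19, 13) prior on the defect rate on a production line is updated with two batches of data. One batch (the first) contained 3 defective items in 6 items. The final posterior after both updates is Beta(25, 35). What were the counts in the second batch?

Because Beta–binomial updating is additive in the counts, the combined data contributed (α_post−α_prior, β_post−β_prior) successes and failures.
Total across both batches: 25−19=6 defective items, 35−13=22 good items.
Subtract the first batch: 6−3=3 defective items and 22−3=19 good items.

3 defective items and 19 good items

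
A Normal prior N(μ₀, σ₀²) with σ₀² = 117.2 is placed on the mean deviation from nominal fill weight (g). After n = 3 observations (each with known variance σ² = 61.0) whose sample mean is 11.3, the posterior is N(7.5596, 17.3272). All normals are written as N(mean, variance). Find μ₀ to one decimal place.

μ₀ = -14.0

The posterior mean is a precision-weighted average: μ_n = (τ₀μ₀ + τ_data·x̄)/(τ₀+τ_data), with τ₀=1/σ₀² and τ_data=n/σ².
Here τ₀ = 1/117.2 = 0.008532 and τ_data = 3/61.0 = 0.049180, so τ_n = 0.057712.
Rearranging for μ₀: μ₀ = (μ_n·τ_n − τ_data·x̄)/τ₀ = (7.5596·0.057712 − 0.049180·11.3) / 0.008532 = -0.119454/0.008532 ≈ -14.0.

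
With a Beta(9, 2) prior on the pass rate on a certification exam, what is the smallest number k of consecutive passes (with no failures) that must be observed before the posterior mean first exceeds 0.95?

After k passes and 0 failures the posterior is Beta(9+k, 2), with mean (9+k)/(9+2+k).
Set (9+k)/(11+k) > 0.95 and solve: k > (0.95·11 − 9)/(1 − 0.95) = 29.000.
The smallest integer exceeding 29.000 is 30.

k = 30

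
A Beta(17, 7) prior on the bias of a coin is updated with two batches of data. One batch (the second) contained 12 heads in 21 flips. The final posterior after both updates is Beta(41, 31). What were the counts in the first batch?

Because Beta–binomial updating is additive in the counts, the combined data contributed (α_post−α_prior, β_post−β_prior) successes and failures.
Total across both batches: 41−17=24 heads, 31−7=24 tails.
Subtract the second batch: 24−12=12 heads and 24−9=15 tails.

12 heads and 15 tails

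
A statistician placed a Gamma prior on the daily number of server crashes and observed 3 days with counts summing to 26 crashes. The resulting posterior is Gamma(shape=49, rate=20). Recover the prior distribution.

Gamma–Poisson conjugacy: posterior shape = α + Σxᵢ, posterior rate = β + n.
So α = 49 − 26 = 23 and β = 20 − 3 = 17.

Gamma(shape=23, rate=17)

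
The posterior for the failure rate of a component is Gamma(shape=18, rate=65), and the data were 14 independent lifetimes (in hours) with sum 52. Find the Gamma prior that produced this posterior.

Gamma(shape=4, rate=13)

Gamma–exponential conjugacy: posterior shape = α + n, posterior rate = β + Σtᵢ.
So α = 18 − 14 = 4 and β = 65 − 52 = 13.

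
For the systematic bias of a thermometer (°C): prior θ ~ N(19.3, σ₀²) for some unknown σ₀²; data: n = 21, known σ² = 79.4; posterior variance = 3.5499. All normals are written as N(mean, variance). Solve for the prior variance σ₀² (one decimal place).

Posterior precision equals prior precision plus data precision: 1/σ_n² = 1/σ₀² + n/σ².
So 1/σ₀² = 1/3.5499 − 21/79.4 = 0.281698 − 0.264484 = 0.017214.
Hence σ₀² = 1/0.017214 ≈ 58.1.

σ₀² = 58.1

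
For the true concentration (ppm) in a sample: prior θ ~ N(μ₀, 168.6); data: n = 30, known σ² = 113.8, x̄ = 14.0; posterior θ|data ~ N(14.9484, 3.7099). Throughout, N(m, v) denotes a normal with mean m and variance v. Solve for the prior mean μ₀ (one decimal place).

With known observation variance, the Normal–Normal posterior has precision τ_n = τ₀ + n/σ² and mean μ_n = (τ₀μ₀ + (n/σ²)x̄)/τ_n.
Here τ₀ = 1/168.6 = 0.005931 and τ_data = 30/113.8 = 0.263620, so τ_n = 0.269551.
Rearranging for μ₀: μ₀ = (μ_n·τ_n − τ_data·x̄)/τ₀ = (14.9484·0.269551 − 0.263620·14.0) / 0.005931 = 0.338676/0.005931 ≈ 57.1.

μ₀ = 57.1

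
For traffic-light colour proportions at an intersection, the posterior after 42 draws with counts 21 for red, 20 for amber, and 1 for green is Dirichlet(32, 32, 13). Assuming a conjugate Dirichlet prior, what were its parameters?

For a Dirichlet(α) prior with multinomial counts c, the posterior is Dirichlet(α + c) componentwise.
Subtract each count from the matching posterior parameter: 32−21=11, 32−20=12, 13−1=12.

Dirichlet(11, 12, 12)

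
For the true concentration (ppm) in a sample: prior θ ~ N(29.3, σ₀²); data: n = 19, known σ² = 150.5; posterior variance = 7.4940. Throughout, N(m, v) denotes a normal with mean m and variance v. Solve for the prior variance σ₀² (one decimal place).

σ₀² = 139.0

Posterior precision equals prior precision plus data precision: 1/σ_n² = 1/σ₀² + n/σ².
So 1/σ₀² = 1/7.4940 − 19/150.5 = 0.133440 − 0.126246 = 0.007194.
Hence σ₀² = 1/0.007194 ≈ 139.0.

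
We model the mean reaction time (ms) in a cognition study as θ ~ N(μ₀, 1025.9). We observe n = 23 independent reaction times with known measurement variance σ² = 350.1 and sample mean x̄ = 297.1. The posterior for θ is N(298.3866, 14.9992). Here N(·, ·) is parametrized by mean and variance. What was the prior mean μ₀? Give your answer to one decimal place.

With known observation variance, the Normal–Normal posterior has precision τ_n = τ₀ + n/σ² and mean μ_n = (τ₀μ₀ + (n/σ²)x̄)/τ_n.
Here τ₀ = 1/1025.9 = 0.000975 and τ_data = 23/350.1 = 0.065696, so τ_n = 0.066671.
Rearranging for μ₀: μ₀ = (μ_n·τ_n − τ_data·x̄)/τ₀ = (298.3866·0.066671 − 0.065696·297.1) / 0.000975 = 0.375451/0.000975 ≈ 385.1.

μ₀ = 385.1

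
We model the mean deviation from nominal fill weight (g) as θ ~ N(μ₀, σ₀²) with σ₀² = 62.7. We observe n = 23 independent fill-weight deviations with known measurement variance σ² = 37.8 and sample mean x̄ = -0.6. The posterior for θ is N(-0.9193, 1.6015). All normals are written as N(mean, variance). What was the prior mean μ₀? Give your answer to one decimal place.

The posterior mean is a precision-weighted average: μ_n = (τ₀μ₀ + τ_data·x̄)/(τ₀+τ_data), with τ₀=1/σ₀² and τ_data=n/σ².
Here τ₀ = 1/62.7 = 0.015949 and τ_data = 23/37.8 = 0.608466, so τ_n = 0.624415.
Rearranging for μ₀: μ₀ = (μ_n·τ_n − τ_data·x̄)/τ₀ = (-0.9193·0.624415 − 0.608466·-0.6) / 0.015949 = -0.208945/0.015949 ≈ -13.1.

μ₀ = -13.1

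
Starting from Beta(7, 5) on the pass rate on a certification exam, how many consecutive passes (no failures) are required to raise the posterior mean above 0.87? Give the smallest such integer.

After k passes and 0 failures the posterior is Beta(7+k, 5), with mean (7+k)/(7+5+k).
Set (7+k)/(12+k) > 0.87 and solve: k > (0.87·12 − 7)/(1 − 0.87) = 26.462.
The smallest integer exceeding 26.462 is 27.

k = 27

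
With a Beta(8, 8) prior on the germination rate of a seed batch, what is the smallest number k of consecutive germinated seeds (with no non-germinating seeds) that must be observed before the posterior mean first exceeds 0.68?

k = 10

After k germinated seeds and 0 non-germinating seeds the posterior is Beta(8+k, 8), with mean (8+k)/(8+8+k).
Set (8+k)/(16+k) > 0.68 and solve: k > (0.68·16 − 8)/(1 − 0.68) = 9.000.
The smallest integer exceeding 9.000 is 10.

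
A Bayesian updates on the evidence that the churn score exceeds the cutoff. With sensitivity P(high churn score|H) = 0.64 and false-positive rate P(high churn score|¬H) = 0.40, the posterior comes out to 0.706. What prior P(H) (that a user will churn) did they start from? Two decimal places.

P(H) = 0.60

Bayes' rule in odds form gives O(H|E) = O(H)·[P(E|H)/P(E|¬H)], hence O(H) = O(H|E)/LR.
Posterior odds = 0.706/(1−0.706) = 2.4014. LR = 0.64/0.40 = 1.6000.
Prior odds = 2.4014/1.6000 = 1.5009, so P(H) = 1.5009/(1+1.5009) ≈ 0.60.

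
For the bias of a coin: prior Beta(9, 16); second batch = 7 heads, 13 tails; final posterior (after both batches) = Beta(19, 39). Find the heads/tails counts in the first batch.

Sequential conjugate updates are equivalent to a single update on the pooled data, so total successes = posterior α − prior α and total failures = posterior β − prior β.
Total across both batches: 19−9=10 heads, 39−16=23 tails.
Subtract the second batch: 10−7=3 heads and 23−13=10 tails.

3 heads and 10 tails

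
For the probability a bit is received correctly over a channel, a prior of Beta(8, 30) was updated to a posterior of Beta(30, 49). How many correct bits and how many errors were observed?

A Beta(α, β) prior with s successes and f failures in binomial data gives a Beta(α+s, β+f) posterior.
So s = 30 − 8 = 22 and f = 49 − 30 = 19.

22 correct bits and 19 errors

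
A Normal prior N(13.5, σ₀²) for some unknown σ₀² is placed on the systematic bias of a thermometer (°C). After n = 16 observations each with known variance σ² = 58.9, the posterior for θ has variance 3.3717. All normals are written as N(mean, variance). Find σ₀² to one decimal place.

σ₀² = 40.1

For the Normal–Normal model with known σ², precisions add: τ_n = τ₀ + n/σ².
So 1/σ₀² = 1/3.3717 − 16/58.9 = 0.296586 − 0.271647 = 0.024939.
Hence σ₀² = 1/0.024939 ≈ 40.1.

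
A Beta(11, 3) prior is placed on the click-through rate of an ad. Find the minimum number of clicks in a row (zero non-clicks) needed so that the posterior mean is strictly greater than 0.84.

After k clicks and 0 non-clicks the posterior is Beta(11+k, 3), with mean (11+k)/(11+3+k).
Set (11+k)/(14+k) > 0.84 and solve: k > (0.84·14 − 11)/(1 − 0.84) = 4.750.
The smallest integer exceeding 4.750 is 5.

k = 5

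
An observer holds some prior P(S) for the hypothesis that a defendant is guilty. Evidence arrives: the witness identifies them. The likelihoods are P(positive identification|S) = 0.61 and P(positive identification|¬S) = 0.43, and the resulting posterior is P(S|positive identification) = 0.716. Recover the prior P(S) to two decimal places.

In odds form, posterior odds = prior odds × likelihood ratio, so prior odds = posterior odds ÷ LR.
Posterior odds = 0.716/(1−0.716) = 2.5211. LR = 0.61/0.43 = 1.4186.
Prior odds = 2.5211/1.4186 = 1.7772, so P(S) = 1.7772/(1+1.7772) ≈ 0.64.

P(S) = 0.64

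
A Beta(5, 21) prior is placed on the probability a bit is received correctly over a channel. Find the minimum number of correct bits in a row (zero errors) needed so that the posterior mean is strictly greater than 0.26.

After k correct bits and 0 errors the posterior is Beta(5+k, 21), with mean (5+k)/(5+21+k).
Set (5+k)/(26+k) > 0.26 and solve: k > (0.26·26 − 5)/(1 − 0.26) = 2.378.
The smallest integer exceeding 2.378 is 3.

k = 3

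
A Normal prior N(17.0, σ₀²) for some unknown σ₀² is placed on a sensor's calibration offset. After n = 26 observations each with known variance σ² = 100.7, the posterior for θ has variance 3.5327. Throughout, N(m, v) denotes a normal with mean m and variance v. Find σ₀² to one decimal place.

σ₀² = 40.2

For the Normal–Normal model with known σ², precisions add: τ_n = τ₀ + n/σ².
So 1/σ₀² = 1/3.5327 − 26/100.7 = 0.283070 − 0.258193 = 0.024877.
Hence σ₀² = 1/0.024877 ≈ 40.2.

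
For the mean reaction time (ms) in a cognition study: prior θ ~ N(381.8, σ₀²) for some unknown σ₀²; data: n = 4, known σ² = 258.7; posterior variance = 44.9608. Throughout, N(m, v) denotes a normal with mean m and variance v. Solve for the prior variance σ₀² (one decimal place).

For the Normal–Normal model with known σ², precisions add: τ_n = τ₀ + n/σ².
So 1/σ₀² = 1/44.9608 − 4/258.7 = 0.022242 − 0.015462 = 0.006780.
Hence σ₀² = 1/0.006780 ≈ 147.5.

σ₀² = 147.5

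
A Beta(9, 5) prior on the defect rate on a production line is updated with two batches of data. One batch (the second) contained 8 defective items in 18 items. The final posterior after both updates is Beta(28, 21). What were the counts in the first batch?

Sequential conjugate updates are equivalent to a single update on the pooled data, so total successes = posterior α − prior α and total failures = posterior β − prior β.
Total across both batches: 28−9=19 defective items, 21−5=16 good items.
Subtract the second batch: 19−8=11 defective items and 16−10=6 good items.

11 defective items and 6 good items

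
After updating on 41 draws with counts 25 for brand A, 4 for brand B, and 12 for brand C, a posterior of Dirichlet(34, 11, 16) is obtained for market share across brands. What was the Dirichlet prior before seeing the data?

Dirichlet(9, 7, 4)

For a Dirichlet(α) prior with multinomial counts c, the posterior is Dirichlet(α + c) componentwise.
Subtract each count from the matching posterior parameter: 34−25=9, 11−4=7, 16−12=4.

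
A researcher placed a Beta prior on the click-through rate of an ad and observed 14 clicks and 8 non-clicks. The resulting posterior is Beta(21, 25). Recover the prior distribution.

A Beta(α, β) prior with s successes and f failures in binomial data gives a Beta(α+s, β+f) posterior.
Subtract the data counts: 21−14=7, 25−8=17.

Beta(7, 17)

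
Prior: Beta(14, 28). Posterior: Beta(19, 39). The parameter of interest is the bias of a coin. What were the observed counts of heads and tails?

5 heads and 11 tails

Under Beta–binomial conjugacy the posterior parameters are (a+s, b+f).
So s = 19 − 14 = 5 and f = 39 − 28 = 11.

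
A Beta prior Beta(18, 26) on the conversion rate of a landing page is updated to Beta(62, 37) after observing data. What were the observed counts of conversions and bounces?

A Beta(α, β) prior with s successes and f failures in binomial data gives a Beta(α+s, β+f) posterior.
So s = 62 − 18 = 44 and f = 37 − 26 = 11.

44 conversions and 11 bounces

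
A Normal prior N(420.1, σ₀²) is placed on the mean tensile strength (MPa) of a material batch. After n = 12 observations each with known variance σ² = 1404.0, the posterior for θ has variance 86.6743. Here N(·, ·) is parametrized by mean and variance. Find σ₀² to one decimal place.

For the Normal–Normal model with known σ², precisions add: τ_n = τ₀ + n/σ².
So 1/σ₀² = 1/86.6743 − 12/1404.0 = 0.011537 − 0.008547 = 0.002990.
Hence σ₀² = 1/0.002990 ≈ 334.4.

σ₀² = 334.4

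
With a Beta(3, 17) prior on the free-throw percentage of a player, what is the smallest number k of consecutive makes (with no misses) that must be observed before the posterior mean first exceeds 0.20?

k = 2

After k makes and 0 misses the posterior is Beta(3+k, 17), with mean (3+k)/(3+17+k).
Set (3+k)/(20+k) > 0.20 and solve: k > (0.20·20 − 3)/(1 − 0.20) = 1.250.
The smallest integer exceeding 1.250 is 2.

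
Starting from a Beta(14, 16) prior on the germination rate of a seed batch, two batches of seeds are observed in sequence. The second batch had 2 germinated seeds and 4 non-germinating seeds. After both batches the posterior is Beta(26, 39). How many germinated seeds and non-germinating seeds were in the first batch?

10 germinated seeds and 19 non-germinating seeds

Sequential conjugate updates are equivalent to a single update on the pooled data, so total successes = posterior α − prior α and total failures = posterior β − prior β.
Total across both batches: 26−14=12 germinated seeds, 39−16=23 non-germinating seeds.
Subtract the second batch: 12−2=10 germinated seeds and 23−4=19 non-germinating seeds.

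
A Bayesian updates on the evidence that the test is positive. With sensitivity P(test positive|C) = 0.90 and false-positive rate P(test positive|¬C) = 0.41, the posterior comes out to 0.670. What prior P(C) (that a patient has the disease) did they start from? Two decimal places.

Bayes' rule in odds form gives O(C|E) = O(C)·[P(E|C)/P(E|¬C)], hence O(C) = O(C|E)/LR.
Posterior odds = 0.670/(1−0.670) = 2.0303. LR = 0.90/0.41 = 2.1951.
Prior odds = 2.0303/2.1951 = 0.9249, so P(C) = 0.9249/(1+0.9249) ≈ 0.48.

P(C) = 0.48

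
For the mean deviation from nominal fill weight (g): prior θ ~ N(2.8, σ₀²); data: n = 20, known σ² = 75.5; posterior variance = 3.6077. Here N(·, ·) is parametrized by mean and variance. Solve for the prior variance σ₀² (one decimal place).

σ₀² = 81.4

For the Normal–Normal model with known σ², precisions add: τ_n = τ₀ + n/σ².
So 1/σ₀² = 1/3.6077 − 20/75.5 = 0.277185 − 0.264901 = 0.012284.
Hence σ₀² = 1/0.012284 ≈ 81.4.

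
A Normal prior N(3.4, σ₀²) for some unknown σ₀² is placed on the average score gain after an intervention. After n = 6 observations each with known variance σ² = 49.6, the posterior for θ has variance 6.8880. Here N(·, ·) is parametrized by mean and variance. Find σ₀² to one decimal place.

σ₀² = 41.3

For the Normal–Normal model with known σ², precisions add: τ_n = τ₀ + n/σ².
So 1/σ₀² = 1/6.8880 − 6/49.6 = 0.145180 − 0.120968 = 0.024212.
Hence σ₀² = 1/0.024212 ≈ 41.3.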